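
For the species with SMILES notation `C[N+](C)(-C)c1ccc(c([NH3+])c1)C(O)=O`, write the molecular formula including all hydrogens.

Heavy atoms from the SMILES: 10 C, 2 N, 2 O.
Implicit hydrogens by atom environment:
  3 × C: 3 H each → 9
  3 × C (aromatic): 1 H each → 3
  3 × C (aromatic): no H
  1 × C: no H
  1 × N (charge +1): 3 H
  1 × N (charge +1): no H
  1 × O: 1 H
  1 × O: no H
  Total hydrogens = 16.
Net charge +2.
Molecular formula: [C10H16N2O2]2+

[C10H16N2O2]2+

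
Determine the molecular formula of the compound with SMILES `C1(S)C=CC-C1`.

Heavy atoms from the SMILES: 5 C, 1 S.
Implicit hydrogens by atom environment:
  3 × C: 1 H each → 3
  2 × C: 2 H each → 4
  1 × S: 1 H
  Total hydrogens = 8.
Molecular formula: C5H8S

C5H8S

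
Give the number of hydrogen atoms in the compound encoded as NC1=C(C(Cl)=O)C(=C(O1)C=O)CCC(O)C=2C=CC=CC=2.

Hydrogens are implicit in SMILES; fill each atom to its normal valence:
  5 × C (aromatic): 1 H each → 5
  5 × C (aromatic): no H
  2 × C: 2 H each → 4
  2 × C: 1 H each → 2
  2 × O: no H
  1 × C: no H
  1 × Cl: no H
  1 × N: 2 H
  1 × O: 1 H
  1 × O (aromatic): no H
  Total hydrogens = 14.

14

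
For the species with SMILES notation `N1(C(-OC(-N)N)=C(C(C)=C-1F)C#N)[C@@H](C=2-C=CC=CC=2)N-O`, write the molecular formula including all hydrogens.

C14H16FN5O2

Heavy atoms from the SMILES: 14 C, 1 F, 5 N, 2 O.
Implicit hydrogens by atom environment:
  5 × C (aromatic): 1 H each → 5
  5 × C (aromatic): no H
  2 × C: 1 H each → 2
  2 × N: 2 H each → 4
  1 × C: 3 H
  1 × C: no H
  1 × F: no H
  1 × N: 1 H
  1 × N (aromatic): no H
  1 × N: no H
  1 × O: 1 H
  1 × O: no H
  Total hydrogens = 16.
Molecular formula: C14H16FN5O2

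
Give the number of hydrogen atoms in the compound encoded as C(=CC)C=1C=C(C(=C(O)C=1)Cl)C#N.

8

Hydrogens are implicit in SMILES; fill each atom to its normal valence:
  4 × C (aromatic): no H
  2 × C (aromatic): 1 H each → 2
  2 × C: 1 H each → 2
  1 × C: 3 H
  1 × C: no H
  1 × Cl: no H
  1 × N: no H
  1 × O: 1 H
  Total hydrogens = 8.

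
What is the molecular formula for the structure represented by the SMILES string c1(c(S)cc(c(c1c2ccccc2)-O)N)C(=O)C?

Heavy atoms from the SMILES: 14 C, 1 N, 2 O, 1 S.
Implicit hydrogens by atom environment:
  6 × C (aromatic): 1 H each → 6
  6 × C (aromatic): no H
  1 × C: 3 H
  1 × C: no H
  1 × N: 2 H
  1 × O: 1 H
  1 × O: no H
  1 × S: 1 H
  Total hydrogens = 13.
Molecular formula: C14H13NO2S

C14H13NO2S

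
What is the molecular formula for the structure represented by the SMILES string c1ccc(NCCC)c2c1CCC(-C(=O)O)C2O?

C14H19NO3

Heavy atoms from the SMILES: 14 C, 1 N, 3 O.
Implicit hydrogens by atom environment:
  4 × C: 2 H each → 8
  3 × C (aromatic): 1 H each → 3
  3 × C (aromatic): no H
  2 × C: 1 H each → 2
  2 × O: 1 H each → 2
  1 × C: 3 H
  1 × C: no H
  1 × N: 1 H
  1 × O: no H
  Total hydrogens = 19.
Molecular formula: C14H19NO3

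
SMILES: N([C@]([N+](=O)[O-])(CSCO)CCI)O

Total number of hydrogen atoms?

11

Hydrogens are implicit in SMILES; fill each atom to its normal valence:
  4 × C: 2 H each → 8
  2 × O: 1 H each → 2
  1 × C: no H
  1 × I: no H
  1 × N: 1 H
  1 × N (charge +1): no H
  1 × O: no H
  1 × O (charge -1): no H
  1 × S: no H
  Total hydrogens = 11.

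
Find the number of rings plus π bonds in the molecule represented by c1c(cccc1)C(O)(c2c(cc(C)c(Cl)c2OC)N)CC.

8

Molecular formula from the SMILES: C17H20ClNO2.
DoU = (2C + 2 + N − H − X)/2 = (2·17 + 2 + 1 − 20 − 1)/2 = 16/2 = 8.
(Structurally: 2 ring(s) + 6 π bond(s) = 8.)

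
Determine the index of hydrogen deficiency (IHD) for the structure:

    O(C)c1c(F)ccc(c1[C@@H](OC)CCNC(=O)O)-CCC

5

Molecular formula from the SMILES: C15H22FNO4.
DoU = (2C + 2 + N − H − X)/2 = (2·15 + 2 + 1 − 22 − 1)/2 = 10/2 = 5.
(Structurally: 1 ring(s) + 4 π bond(s) = 5.)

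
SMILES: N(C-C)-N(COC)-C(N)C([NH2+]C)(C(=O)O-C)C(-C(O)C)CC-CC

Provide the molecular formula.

Heavy atoms from the SMILES: 16 C, 4 N, 4 O.
Implicit hydrogens by atom environment:
  6 × C: 3 H each → 18
  5 × C: 2 H each → 10
  3 × C: 1 H each → 3
  3 × O: no H
  2 × C: no H
  1 × N (charge +1): 2 H
  1 × N: 2 H
  1 × N: 1 H
  1 × N: no H
  1 × O: 1 H
  Total hydrogens = 37.
Net charge +1.
Molecular formula: C16H37N4O4+

C16H37N4O4+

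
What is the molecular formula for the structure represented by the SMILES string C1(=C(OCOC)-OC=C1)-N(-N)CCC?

C9H16N2O3

Heavy atoms from the SMILES: 9 C, 2 N, 3 O.
Implicit hydrogens by atom environment:
  3 × C: 2 H each → 6
  2 × C: 3 H each → 6
  2 × C (aromatic): 1 H each → 2
  2 × C (aromatic): no H
  2 × O: no H
  1 × N: 2 H
  1 × N: no H
  1 × O (aromatic): no H
  Total hydrogens = 16.
Molecular formula: C9H16N2O3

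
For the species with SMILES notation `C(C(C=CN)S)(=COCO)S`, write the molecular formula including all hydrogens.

Heavy atoms from the SMILES: 6 C, 1 N, 2 O, 2 S.
Implicit hydrogens by atom environment:
  4 × C: 1 H each → 4
  2 × S: 1 H each → 2
  1 × C: 2 H
  1 × C: no H
  1 × N: 2 H
  1 × O: 1 H
  1 × O: no H
  Total hydrogens = 11.
Molecular formula: C6H11NO2S2

C6H11NO2S2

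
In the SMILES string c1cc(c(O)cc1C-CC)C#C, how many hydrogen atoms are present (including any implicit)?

Hydrogens are implicit in SMILES; fill each atom to its normal valence:
  3 × C (aromatic): 1 H each → 3
  3 × C (aromatic): no H
  2 × C: 2 H each → 4
  1 × C: 3 H
  1 × C: 1 H
  1 × C: no H
  1 × O: 1 H
  Total hydrogens = 12.

12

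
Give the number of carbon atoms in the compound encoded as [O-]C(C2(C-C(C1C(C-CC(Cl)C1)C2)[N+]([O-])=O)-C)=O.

12

The symbol for carbon appears 12 times in the SMILES. (Cl is a single chlorine, not C + l.)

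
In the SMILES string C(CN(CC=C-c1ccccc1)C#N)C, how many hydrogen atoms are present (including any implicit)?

16

Hydrogens are implicit in SMILES; fill each atom to its normal valence:
  5 × C (aromatic): 1 H each → 5
  3 × C: 2 H each → 6
  2 × C: 1 H each → 2
  2 × N: no H
  1 × C: 3 H
  1 × C: no H
  1 × C (aromatic): no H
  Total hydrogens = 16.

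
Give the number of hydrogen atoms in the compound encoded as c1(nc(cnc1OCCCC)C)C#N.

Hydrogens are implicit in SMILES; fill each atom to its normal valence:
  3 × C: 2 H each → 6
  3 × C (aromatic): no H
  2 × C: 3 H each → 6
  2 × N (aromatic): no H
  1 × C (aromatic): 1 H
  1 × C: no H
  1 × N: no H
  1 × O: no H
  Total hydrogens = 13.

13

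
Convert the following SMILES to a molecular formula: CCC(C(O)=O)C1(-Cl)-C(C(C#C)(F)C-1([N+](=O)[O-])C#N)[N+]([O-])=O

C11H9ClFN3O6

Heavy atoms from the SMILES: 11 C, 1 Cl, 1 F, 3 N, 6 O.
Implicit hydrogens by atom environment:
  6 × C: no H
  3 × C: 1 H each → 3
  3 × O: no H
  2 × N (charge +1): no H
  2 × O (charge -1): no H
  1 × C: 3 H
  1 × C: 2 H
  1 × Cl: no H
  1 × F: no H
  1 × N: no H
  1 × O: 1 H
  Total hydrogens = 9.
Molecular formula: C11H9ClFN3O6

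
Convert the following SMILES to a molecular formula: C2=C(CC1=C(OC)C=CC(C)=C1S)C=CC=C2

C15H16OS

Heavy atoms from the SMILES: 15 C, 1 O, 1 S.
Implicit hydrogens by atom environment:
  7 × C (aromatic): 1 H each → 7
  5 × C (aromatic): no H
  2 × C: 3 H each → 6
  1 × C: 2 H
  1 × O: no H
  1 × S: 1 H
  Total hydrogens = 16.
Molecular formula: C15H16OS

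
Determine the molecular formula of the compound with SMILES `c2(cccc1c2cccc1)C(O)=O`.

Heavy atoms from the SMILES: 11 C, 2 O.
Implicit hydrogens by atom environment:
  7 × C (aromatic): 1 H each → 7
  3 × C (aromatic): no H
  1 × C: no H
  1 × O: 1 H
  1 × O: no H
  Total hydrogens = 8.
Molecular formula: C11H8O2

C11H8O2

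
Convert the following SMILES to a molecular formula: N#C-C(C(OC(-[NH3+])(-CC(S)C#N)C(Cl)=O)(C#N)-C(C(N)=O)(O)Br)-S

C11H12BrClN5O4S2+

Heavy atoms from the SMILES: 1 Br, 11 C, 1 Cl, 5 N, 4 O, 2 S.
Implicit hydrogens by atom environment:
  8 × C: no H
  3 × N: no H
  3 × O: no H
  2 × C: 1 H each → 2
  2 × S: 1 H each → 2
  1 × Br: no H
  1 × C: 2 H
  1 × Cl: no H
  1 × N (charge +1): 3 H
  1 × N: 2 H
  1 × O: 1 H
  Total hydrogens = 12.
Net charge +1.
Molecular formula: C11H12BrClN5O4S2+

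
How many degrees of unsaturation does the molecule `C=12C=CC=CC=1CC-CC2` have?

5

Molecular formula from the SMILES: C10H12.
DoU = (2C + 2 + N − H − X)/2 = (2·10 + 2 + 0 − 12 − 0)/2 = 10/2 = 5.
(Structurally: 2 ring(s) + 3 π bond(s) = 5.)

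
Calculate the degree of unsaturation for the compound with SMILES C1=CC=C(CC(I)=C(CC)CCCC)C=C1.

Molecular formula from the SMILES: C15H21I.
DoU = (2C + 2 + N − H − X)/2 = (2·15 + 2 + 0 − 21 − 1)/2 = 10/2 = 5.
(Structurally: 1 ring(s) + 4 π bond(s) = 5.)

5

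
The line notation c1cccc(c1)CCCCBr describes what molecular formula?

Heavy atoms from the SMILES: 1 Br, 10 C.
Implicit hydrogens by atom environment:
  5 × C (aromatic): 1 H each → 5
  4 × C: 2 H each → 8
  1 × Br: no H
  1 × C (aromatic): no H
  Total hydrogens = 13.
Molecular formula: C10H13Br

C10H13Br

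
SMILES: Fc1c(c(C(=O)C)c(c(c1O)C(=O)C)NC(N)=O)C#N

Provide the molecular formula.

Heavy atoms from the SMILES: 12 C, 1 F, 3 N, 4 O.
Implicit hydrogens by atom environment:
  6 × C (aromatic): no H
  4 × C: no H
  3 × O: no H
  2 × C: 3 H each → 6
  1 × F: no H
  1 × N: 2 H
  1 × N: 1 H
  1 × N: no H
  1 × O: 1 H
  Total hydrogens = 10.
Molecular formula: C12H10FN3O4

C12H10FN3O4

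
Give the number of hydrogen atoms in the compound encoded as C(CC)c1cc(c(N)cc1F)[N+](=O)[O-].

11

Hydrogens are implicit in SMILES; fill each atom to its normal valence:
  4 × C (aromatic): no H
  2 × C: 2 H each → 4
  2 × C (aromatic): 1 H each → 2
  1 × C: 3 H
  1 × F: no H
  1 × N: 2 H
  1 × N (charge +1): no H
  1 × O: no H
  1 × O (charge -1): no H
  Total hydrogens = 11.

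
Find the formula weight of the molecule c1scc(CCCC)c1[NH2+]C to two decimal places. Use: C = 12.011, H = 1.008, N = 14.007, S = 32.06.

Molecular formula: C9H16NS+.
M = 9×12.011 + 16×1.008 + 1×14.007 + 1×32.06 = 170.29 g/mol.

170.29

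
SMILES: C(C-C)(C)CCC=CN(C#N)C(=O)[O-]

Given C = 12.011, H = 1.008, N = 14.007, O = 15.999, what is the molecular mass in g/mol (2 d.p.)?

Molecular formula: C10H15N2O2-.
M = 10×12.011 + 15×1.008 + 2×14.007 + 2×15.999 = 195.24 g/mol.

195.24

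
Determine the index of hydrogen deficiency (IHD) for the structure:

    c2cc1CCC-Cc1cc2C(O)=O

Molecular formula from the SMILES: C11H12O2.
DoU = (2C + 2 + N − H − X)/2 = (2·11 + 2 + 0 − 12 − 0)/2 = 12/2 = 6.
(Structurally: 2 ring(s) + 4 π bond(s) = 6.)

6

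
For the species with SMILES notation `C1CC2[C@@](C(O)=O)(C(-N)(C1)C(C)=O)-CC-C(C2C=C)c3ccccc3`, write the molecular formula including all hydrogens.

Heavy atoms from the SMILES: 21 C, 1 N, 3 O.
Implicit hydrogens by atom environment:
  6 × C: 2 H each → 12
  5 × C (aromatic): 1 H each → 5
  4 × C: 1 H each → 4
  4 × C: no H
  2 × O: no H
  1 × C: 3 H
  1 × C (aromatic): no H
  1 × N: 2 H
  1 × O: 1 H
  Total hydrogens = 27.
Molecular formula: C21H27NO3

C21H27NO3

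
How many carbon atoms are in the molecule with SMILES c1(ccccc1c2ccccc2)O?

The symbol for carbon appears 12 times in the SMILES. Lowercase c denotes aromatic carbon and counts toward C.

12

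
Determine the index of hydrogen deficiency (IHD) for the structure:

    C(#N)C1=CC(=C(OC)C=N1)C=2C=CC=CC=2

Molecular formula from the SMILES: C13H10N2O.
DoU = (2C + 2 + N − H − X)/2 = (2·13 + 2 + 2 − 10 − 0)/2 = 20/2 = 10.
(Structurally: 2 ring(s) + 8 π bond(s) = 10.)

10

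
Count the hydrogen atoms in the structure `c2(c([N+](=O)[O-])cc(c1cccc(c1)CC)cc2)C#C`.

Hydrogens are implicit in SMILES; fill each atom to its normal valence:
  7 × C (aromatic): 1 H each → 7
  5 × C (aromatic): no H
  1 × C: 3 H
  1 × C: 2 H
  1 × C: 1 H
  1 × C: no H
  1 × N (charge +1): no H
  1 × O: no H
  1 × O (charge -1): no H
  Total hydrogens = 13.

13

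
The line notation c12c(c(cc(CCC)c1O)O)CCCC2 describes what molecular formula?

Heavy atoms from the SMILES: 13 C, 2 O.
Implicit hydrogens by atom environment:
  6 × C: 2 H each → 12
  5 × C (aromatic): no H
  2 × O: 1 H each → 2
  1 × C: 3 H
  1 × C (aromatic): 1 H
  Total hydrogens = 18.
Molecular formula: C13H18O2

C13H18O2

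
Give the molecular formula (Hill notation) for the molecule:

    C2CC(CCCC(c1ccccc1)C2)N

Heavy atoms from the SMILES: 14 C, 1 N.
Implicit hydrogens by atom environment:
  6 × C: 2 H each → 12
  5 × C (aromatic): 1 H each → 5
  2 × C: 1 H each → 2
  1 × C (aromatic): no H
  1 × N: 2 H
  Total hydrogens = 21.
Molecular formula: C14H21N

C14H21N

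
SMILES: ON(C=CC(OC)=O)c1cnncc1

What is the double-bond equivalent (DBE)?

Molecular formula from the SMILES: C8H9N3O3.
DoU = (2C + 2 + N − H − X)/2 = (2·8 + 2 + 3 − 9 − 0)/2 = 12/2 = 6.
(Structurally: 1 ring(s) + 5 π bond(s) = 6.)

6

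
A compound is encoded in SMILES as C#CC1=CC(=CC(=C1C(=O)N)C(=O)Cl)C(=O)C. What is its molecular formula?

C12H8ClNO3

Heavy atoms from the SMILES: 12 C, 1 Cl, 1 N, 3 O.
Implicit hydrogens by atom environment:
  4 × C (aromatic): no H
  4 × C: no H
  3 × O: no H
  2 × C (aromatic): 1 H each → 2
  1 × C: 3 H
  1 × C: 1 H
  1 × Cl: no H
  1 × N: 2 H
  Total hydrogens = 8.
Molecular formula: C12H8ClNO3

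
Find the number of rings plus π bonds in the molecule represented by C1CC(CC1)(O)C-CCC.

1

Molecular formula from the SMILES: C9H18O.
DoU = (2C + 2 + N − H − X)/2 = (2·9 + 2 + 0 − 18 − 0)/2 = 2/2 = 1.
(Structurally: 1 ring(s) + 0 π bond(s) = 1.)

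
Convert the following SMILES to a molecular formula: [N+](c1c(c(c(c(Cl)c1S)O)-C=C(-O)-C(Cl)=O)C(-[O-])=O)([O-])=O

Heavy atoms from the SMILES: 10 C, 2 Cl, 1 N, 7 O, 1 S.
Implicit hydrogens by atom environment:
  6 × C (aromatic): no H
  3 × C: no H
  3 × O: no H
  2 × Cl: no H
  2 × O: 1 H each → 2
  2 × O (charge -1): no H
  1 × C: 1 H
  1 × N (charge +1): no H
  1 × S: 1 H
  Total hydrogens = 4.
Net charge -1.
Molecular formula: C10H4Cl2NO7S-

C10H4Cl2NO7S-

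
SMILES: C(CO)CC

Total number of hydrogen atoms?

Hydrogens are implicit in SMILES; fill each atom to its normal valence:
  3 × C: 2 H each → 6
  1 × C: 3 H
  1 × O: 1 H
  Total hydrogens = 10.

10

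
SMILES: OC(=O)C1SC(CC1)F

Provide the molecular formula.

C5H7FO2S

Heavy atoms from the SMILES: 5 C, 1 F, 2 O, 1 S.
Implicit hydrogens by atom environment:
  2 × C: 2 H each → 4
  2 × C: 1 H each → 2
  1 × C: no H
  1 × F: no H
  1 × O: 1 H
  1 × O: no H
  1 × S: no H
  Total hydrogens = 7.
Molecular formula: C5H7FO2S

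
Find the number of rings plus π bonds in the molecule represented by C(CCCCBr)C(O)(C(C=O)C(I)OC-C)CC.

1

Molecular formula from the SMILES: C13H24BrIO3.
DoU = (2C + 2 + N − H − X)/2 = (2·13 + 2 + 0 − 24 − 2)/2 = 2/2 = 1.
(Structurally: 0 ring(s) + 1 π bond(s) = 1.)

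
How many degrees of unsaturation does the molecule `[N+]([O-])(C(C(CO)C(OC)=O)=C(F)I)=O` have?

3

Molecular formula from the SMILES: C6H7FINO5.
DoU = (2C + 2 + N − H − X)/2 = (2·6 + 2 + 1 − 7 − 2)/2 = 6/2 = 3.
(Structurally: 0 ring(s) + 3 π bond(s) = 3.)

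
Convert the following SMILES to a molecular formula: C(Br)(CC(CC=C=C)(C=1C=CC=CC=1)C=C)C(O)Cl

Heavy atoms from the SMILES: 1 Br, 16 C, 1 Cl, 1 O.
Implicit hydrogens by atom environment:
  5 × C (aromatic): 1 H each → 5
  4 × C: 2 H each → 8
  4 × C: 1 H each → 4
  2 × C: no H
  1 × Br: no H
  1 × C (aromatic): no H
  1 × Cl: no H
  1 × O: 1 H
  Total hydrogens = 18.
Molecular formula: C16H18BrClO

C16H18BrClO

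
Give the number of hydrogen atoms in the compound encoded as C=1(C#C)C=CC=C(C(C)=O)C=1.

8

Hydrogens are implicit in SMILES; fill each atom to its normal valence:
  4 × C (aromatic): 1 H each → 4
  2 × C (aromatic): no H
  2 × C: no H
  1 × C: 3 H
  1 × C: 1 H
  1 × O: no H
  Total hydrogens = 8.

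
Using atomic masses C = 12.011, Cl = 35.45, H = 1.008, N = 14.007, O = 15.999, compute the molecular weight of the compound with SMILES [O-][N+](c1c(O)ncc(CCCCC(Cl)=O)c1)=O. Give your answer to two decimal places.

Molecular formula: C10H11ClN2O4.
M = 10×12.011 + 1×35.45 + 11×1.008 + 2×14.007 + 4×15.999 = 258.66 g/mol.

258.66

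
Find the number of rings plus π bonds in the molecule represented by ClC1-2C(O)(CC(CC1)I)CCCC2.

2

Molecular formula from the SMILES: C10H16ClIO.
DoU = (2C + 2 + N − H − X)/2 = (2·10 + 2 + 0 − 16 − 2)/2 = 4/2 = 2.
(Structurally: 2 ring(s) + 0 π bond(s) = 2.)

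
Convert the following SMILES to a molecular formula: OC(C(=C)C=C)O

Heavy atoms from the SMILES: 5 C, 2 O.
Implicit hydrogens by atom environment:
  2 × C: 2 H each → 4
  2 × C: 1 H each → 2
  2 × O: 1 H each → 2
  1 × C: no H
  Total hydrogens = 8.
Molecular formula: C5H8O2

C5H8O2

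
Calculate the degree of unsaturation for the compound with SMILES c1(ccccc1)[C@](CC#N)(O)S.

Molecular formula from the SMILES: C9H9NOS.
DoU = (2C + 2 + N − H − X)/2 = (2·9 + 2 + 1 − 9 − 0)/2 = 12/2 = 6.
(Structurally: 1 ring(s) + 5 π bond(s) = 6.)

6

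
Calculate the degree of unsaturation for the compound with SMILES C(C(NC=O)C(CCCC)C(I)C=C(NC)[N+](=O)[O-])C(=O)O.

4

Molecular formula from the SMILES: C13H22IN3O5.
DoU = (2C + 2 + N − H − X)/2 = (2·13 + 2 + 3 − 22 − 1)/2 = 8/2 = 4.
(Structurally: 0 ring(s) + 4 π bond(s) = 4.)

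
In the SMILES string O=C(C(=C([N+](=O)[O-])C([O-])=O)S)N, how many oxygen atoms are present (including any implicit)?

5

The symbol for oxygen appears 5 times in the SMILES.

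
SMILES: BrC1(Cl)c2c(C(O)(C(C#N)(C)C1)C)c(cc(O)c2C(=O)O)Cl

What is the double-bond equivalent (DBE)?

Molecular formula from the SMILES: C14H12BrCl2NO4.
DoU = (2C + 2 + N − H − X)/2 = (2·14 + 2 + 1 − 12 − 3)/2 = 16/2 = 8.
(Structurally: 2 ring(s) + 6 π bond(s) = 8.)

8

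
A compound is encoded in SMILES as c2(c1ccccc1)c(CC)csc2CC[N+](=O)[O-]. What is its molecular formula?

Heavy atoms from the SMILES: 14 C, 1 N, 2 O, 1 S.
Implicit hydrogens by atom environment:
  6 × C (aromatic): 1 H each → 6
  4 × C (aromatic): no H
  3 × C: 2 H each → 6
  1 × C: 3 H
  1 × N (charge +1): no H
  1 × O: no H
  1 × O (charge -1): no H
  1 × S (aromatic): no H
  Total hydrogens = 15.
Molecular formula: C14H15NO2S

C14H15NO2S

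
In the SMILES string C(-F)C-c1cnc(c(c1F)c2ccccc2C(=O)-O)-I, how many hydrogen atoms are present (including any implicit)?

10

Hydrogens are implicit in SMILES; fill each atom to its normal valence:
  6 × C (aromatic): no H
  5 × C (aromatic): 1 H each → 5
  2 × C: 2 H each → 4
  2 × F: no H
  1 × C: no H
  1 × I: no H
  1 × N (aromatic): no H
  1 × O: 1 H
  1 × O: no H
  Total hydrogens = 10.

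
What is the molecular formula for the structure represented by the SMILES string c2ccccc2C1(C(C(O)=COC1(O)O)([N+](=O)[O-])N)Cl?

C11H11ClN2O6

Heavy atoms from the SMILES: 11 C, 1 Cl, 2 N, 6 O.
Implicit hydrogens by atom environment:
  5 × C (aromatic): 1 H each → 5
  4 × C: no H
  3 × O: 1 H each → 3
  2 × O: no H
  1 × C: 1 H
  1 × C (aromatic): no H
  1 × Cl: no H
  1 × N: 2 H
  1 × N (charge +1): no H
  1 × O (charge -1): no H
  Total hydrogens = 11.
Molecular formula: C11H11ClN2O6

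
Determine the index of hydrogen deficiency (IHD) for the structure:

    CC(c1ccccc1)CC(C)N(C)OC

4

Molecular formula from the SMILES: C13H21NO.
DoU = (2C + 2 + N − H − X)/2 = (2·13 + 2 + 1 − 21 − 0)/2 = 8/2 = 4.
(Structurally: 1 ring(s) + 3 π bond(s) = 4.)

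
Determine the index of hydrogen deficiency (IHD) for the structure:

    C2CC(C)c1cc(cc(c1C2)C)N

5

Molecular formula from the SMILES: C12H17N.
DoU = (2C + 2 + N − H − X)/2 = (2·12 + 2 + 1 − 17 − 0)/2 = 10/2 = 5.
(Structurally: 2 ring(s) + 3 π bond(s) = 5.)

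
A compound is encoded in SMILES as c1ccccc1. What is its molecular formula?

C6H6

Heavy atoms from the SMILES: 6 C.
Implicit hydrogens by atom environment:
  6 × C (aromatic): 1 H each → 6
  Total hydrogens = 6.
Molecular formula: C6H6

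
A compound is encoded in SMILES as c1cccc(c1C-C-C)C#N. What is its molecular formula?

C10H11N

Heavy atoms from the SMILES: 10 C, 1 N.
Implicit hydrogens by atom environment:
  4 × C (aromatic): 1 H each → 4
  2 × C: 2 H each → 4
  2 × C (aromatic): no H
  1 × C: 3 H
  1 × C: no H
  1 × N: no H
  Total hydrogens = 11.
Molecular formula: C10H11N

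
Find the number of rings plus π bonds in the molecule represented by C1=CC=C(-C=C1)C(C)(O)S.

Molecular formula from the SMILES: C8H10OS.
DoU = (2C + 2 + N − H − X)/2 = (2·8 + 2 + 0 − 10 − 0)/2 = 8/2 = 4.
(Structurally: 1 ring(s) + 3 π bond(s) = 4.)

4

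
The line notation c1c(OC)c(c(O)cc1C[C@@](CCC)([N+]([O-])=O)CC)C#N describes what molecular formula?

C15H20N2O4

Heavy atoms from the SMILES: 15 C, 2 N, 4 O.
Implicit hydrogens by atom environment:
  4 × C: 2 H each → 8
  4 × C (aromatic): no H
  3 × C: 3 H each → 9
  2 × C (aromatic): 1 H each → 2
  2 × C: no H
  2 × O: no H
  1 × N: no H
  1 × N (charge +1): no H
  1 × O: 1 H
  1 × O (charge -1): no H
  Total hydrogens = 20.
Molecular formula: C15H20N2O4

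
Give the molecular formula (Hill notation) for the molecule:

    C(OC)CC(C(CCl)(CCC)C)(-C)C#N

Heavy atoms from the SMILES: 12 C, 1 Cl, 1 N, 1 O.
Implicit hydrogens by atom environment:
  5 × C: 2 H each → 10
  4 × C: 3 H each → 12
  3 × C: no H
  1 × Cl: no H
  1 × N: no H
  1 × O: no H
  Total hydrogens = 22.
Molecular formula: C12H22ClNO

C12H22ClNO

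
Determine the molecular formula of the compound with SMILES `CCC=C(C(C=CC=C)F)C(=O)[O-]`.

Heavy atoms from the SMILES: 10 C, 1 F, 2 O.
Implicit hydrogens by atom environment:
  5 × C: 1 H each → 5
  2 × C: 2 H each → 4
  2 × C: no H
  1 × C: 3 H
  1 × F: no H
  1 × O: no H
  1 × O (charge -1): no H
  Total hydrogens = 12.
Net charge -1.
Molecular formula: C10H12FO2-

C10H12FO2-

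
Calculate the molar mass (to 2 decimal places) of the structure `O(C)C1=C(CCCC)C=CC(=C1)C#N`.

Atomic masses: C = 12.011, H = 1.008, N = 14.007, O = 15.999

189.26

Molecular formula: C12H15NO.
M = 12×12.011 + 15×1.008 + 1×14.007 + 1×15.999 = 189.26 g/mol.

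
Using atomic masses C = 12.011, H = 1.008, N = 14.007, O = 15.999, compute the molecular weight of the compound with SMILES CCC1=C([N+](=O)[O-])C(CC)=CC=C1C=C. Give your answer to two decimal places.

Molecular formula: C12H15NO2.
M = 12×12.011 + 15×1.008 + 1×14.007 + 2×15.999 = 205.26 g/mol.

205.26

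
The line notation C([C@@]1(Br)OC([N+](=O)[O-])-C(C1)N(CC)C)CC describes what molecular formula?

Heavy atoms from the SMILES: 1 Br, 10 C, 2 N, 3 O.
Implicit hydrogens by atom environment:
  4 × C: 2 H each → 8
  3 × C: 3 H each → 9
  2 × C: 1 H each → 2
  2 × O: no H
  1 × Br: no H
  1 × C: no H
  1 × N: no H
  1 × N (charge +1): no H
  1 × O (charge -1): no H
  Total hydrogens = 19.
Molecular formula: C10H19BrN2O3

C10H19BrN2O3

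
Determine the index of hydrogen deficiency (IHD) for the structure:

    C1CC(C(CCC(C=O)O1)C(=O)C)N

Molecular formula from the SMILES: C10H17NO3.
DoU = (2C + 2 + N − H − X)/2 = (2·10 + 2 + 1 − 17 − 0)/2 = 6/2 = 3.
(Structurally: 1 ring(s) + 2 π bond(s) = 3.)

3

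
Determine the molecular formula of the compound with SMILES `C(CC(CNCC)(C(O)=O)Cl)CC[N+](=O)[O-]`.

Heavy atoms from the SMILES: 9 C, 1 Cl, 2 N, 4 O.
Implicit hydrogens by atom environment:
  6 × C: 2 H each → 12
  2 × C: no H
  2 × O: no H
  1 × C: 3 H
  1 × Cl: no H
  1 × N: 1 H
  1 × N (charge +1): no H
  1 × O: 1 H
  1 × O (charge -1): no H
  Total hydrogens = 17.
Molecular formula: C9H17ClN2O4

C9H17ClN2O4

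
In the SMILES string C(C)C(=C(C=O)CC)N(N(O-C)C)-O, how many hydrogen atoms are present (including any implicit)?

Hydrogens are implicit in SMILES; fill each atom to its normal valence:
  4 × C: 3 H each → 12
  2 × C: 2 H each → 4
  2 × C: no H
  2 × N: no H
  2 × O: no H
  1 × C: 1 H
  1 × O: 1 H
  Total hydrogens = 18.

18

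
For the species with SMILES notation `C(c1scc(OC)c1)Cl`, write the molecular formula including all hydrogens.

C6H7ClOS

Heavy atoms from the SMILES: 6 C, 1 Cl, 1 O, 1 S.
Implicit hydrogens by atom environment:
  2 × C (aromatic): 1 H each → 2
  2 × C (aromatic): no H
  1 × C: 3 H
  1 × C: 2 H
  1 × Cl: no H
  1 × O: no H
  1 × S (aromatic): no H
  Total hydrogens = 7.
Molecular formula: C6H7ClOS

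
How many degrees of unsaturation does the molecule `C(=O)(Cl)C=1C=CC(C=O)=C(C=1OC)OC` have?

Molecular formula from the SMILES: C10H9ClO4.
DoU = (2C + 2 + N − H − X)/2 = (2·10 + 2 + 0 − 9 − 1)/2 = 12/2 = 6.
(Structurally: 1 ring(s) + 5 π bond(s) = 6.)

6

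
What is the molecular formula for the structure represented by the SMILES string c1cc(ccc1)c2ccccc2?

Heavy atoms from the SMILES: 12 C.
Implicit hydrogens by atom environment:
  10 × C (aromatic): 1 H each → 10
  2 × C (aromatic): no H
  Total hydrogens = 10.
Molecular formula: C12H10

C12H10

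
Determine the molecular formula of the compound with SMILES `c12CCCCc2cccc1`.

C10H12

Heavy atoms from the SMILES: 10 C.
Implicit hydrogens by atom environment:
  4 × C: 2 H each → 8
  4 × C (aromatic): 1 H each → 4
  2 × C (aromatic): no H
  Total hydrogens = 12.
Molecular formula: C10H12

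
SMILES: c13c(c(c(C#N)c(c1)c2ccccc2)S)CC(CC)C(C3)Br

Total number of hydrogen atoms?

Hydrogens are implicit in SMILES; fill each atom to its normal valence:
  6 × C (aromatic): 1 H each → 6
  6 × C (aromatic): no H
  3 × C: 2 H each → 6
  2 × C: 1 H each → 2
  1 × Br: no H
  1 × C: 3 H
  1 × C: no H
  1 × N: no H
  1 × S: 1 H
  Total hydrogens = 18.

18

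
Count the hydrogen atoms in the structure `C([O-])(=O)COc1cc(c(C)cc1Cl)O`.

Hydrogens are implicit in SMILES; fill each atom to its normal valence:
  4 × C (aromatic): no H
  2 × C (aromatic): 1 H each → 2
  2 × O: no H
  1 × C: 3 H
  1 × C: 2 H
  1 × C: no H
  1 × Cl: no H
  1 × O: 1 H
  1 × O (charge -1): no H
  Total hydrogens = 8.

8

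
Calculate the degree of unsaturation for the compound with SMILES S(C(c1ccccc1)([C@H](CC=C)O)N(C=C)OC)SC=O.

Molecular formula from the SMILES: C15H19NO3S2.
DoU = (2C + 2 + N − H − X)/2 = (2·15 + 2 + 1 − 19 − 0)/2 = 14/2 = 7.
(Structurally: 1 ring(s) + 6 π bond(s) = 7.)

7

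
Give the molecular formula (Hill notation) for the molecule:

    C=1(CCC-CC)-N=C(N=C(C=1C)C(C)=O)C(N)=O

Heavy atoms from the SMILES: 13 C, 3 N, 2 O.
Implicit hydrogens by atom environment:
  4 × C: 2 H each → 8
  4 × C (aromatic): no H
  3 × C: 3 H each → 9
  2 × C: no H
  2 × N (aromatic): no H
  2 × O: no H
  1 × N: 2 H
  Total hydrogens = 19.
Molecular formula: C13H19N3O2

C13H19N3O2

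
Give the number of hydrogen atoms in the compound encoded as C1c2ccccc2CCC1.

Hydrogens are implicit in SMILES; fill each atom to its normal valence:
  4 × C: 2 H each → 8
  4 × C (aromatic): 1 H each → 4
  2 × C (aromatic): no H
  Total hydrogens = 12.

12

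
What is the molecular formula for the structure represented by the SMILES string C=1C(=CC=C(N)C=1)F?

C6H6FN

Heavy atoms from the SMILES: 6 C, 1 F, 1 N.
Implicit hydrogens by atom environment:
  4 × C (aromatic): 1 H each → 4
  2 × C (aromatic): no H
  1 × F: no H
  1 × N: 2 H
  Total hydrogens = 6.
Molecular formula: C6H6FN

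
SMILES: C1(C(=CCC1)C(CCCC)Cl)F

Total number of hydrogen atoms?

16

Hydrogens are implicit in SMILES; fill each atom to its normal valence:
  5 × C: 2 H each → 10
  3 × C: 1 H each → 3
  1 × C: 3 H
  1 × C: no H
  1 × Cl: no H
  1 × F: no H
  Total hydrogens = 16.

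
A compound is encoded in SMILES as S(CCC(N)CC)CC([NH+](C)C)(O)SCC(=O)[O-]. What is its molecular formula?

C11H24N2O3S2

Heavy atoms from the SMILES: 11 C, 2 N, 3 O, 2 S.
Implicit hydrogens by atom environment:
  5 × C: 2 H each → 10
  3 × C: 3 H each → 9
  2 × C: no H
  2 × S: no H
  1 × C: 1 H
  1 × N: 2 H
  1 × N (charge +1): 1 H
  1 × O: 1 H
  1 × O: no H
  1 × O (charge -1): no H
  Total hydrogens = 24.
Molecular formula: C11H24N2O3S2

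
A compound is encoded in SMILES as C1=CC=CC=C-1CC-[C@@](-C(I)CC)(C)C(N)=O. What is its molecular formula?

Heavy atoms from the SMILES: 14 C, 1 I, 1 N, 1 O.
Implicit hydrogens by atom environment:
  5 × C (aromatic): 1 H each → 5
  3 × C: 2 H each → 6
  2 × C: 3 H each → 6
  2 × C: no H
  1 × C: 1 H
  1 × C (aromatic): no H
  1 × I: no H
  1 × N: 2 H
  1 × O: no H
  Total hydrogens = 20.
Molecular formula: C14H20INO

C14H20INO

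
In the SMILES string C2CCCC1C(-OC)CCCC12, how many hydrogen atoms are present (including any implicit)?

20

Hydrogens are implicit in SMILES; fill each atom to its normal valence:
  7 × C: 2 H each → 14
  3 × C: 1 H each → 3
  1 × C: 3 H
  1 × O: no H
  Total hydrogens = 20.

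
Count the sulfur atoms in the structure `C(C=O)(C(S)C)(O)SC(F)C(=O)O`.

2

The symbol for sulfur appears 2 times in the SMILES.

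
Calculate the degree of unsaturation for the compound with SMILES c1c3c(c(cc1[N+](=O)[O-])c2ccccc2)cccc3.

12

Molecular formula from the SMILES: C16H11NO2.
DoU = (2C + 2 + N − H − X)/2 = (2·16 + 2 + 1 − 11 − 0)/2 = 24/2 = 12.
(Structurally: 3 ring(s) + 9 π bond(s) = 12.)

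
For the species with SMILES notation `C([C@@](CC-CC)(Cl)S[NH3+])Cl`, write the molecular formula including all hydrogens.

Heavy atoms from the SMILES: 6 C, 2 Cl, 1 N, 1 S.
Implicit hydrogens by atom environment:
  4 × C: 2 H each → 8
  2 × Cl: no H
  1 × C: 3 H
  1 × C: no H
  1 × N (charge +1): 3 H
  1 × S: no H
  Total hydrogens = 14.
Net charge +1.
Molecular formula: C6H14Cl2NS+

C6H14Cl2NS+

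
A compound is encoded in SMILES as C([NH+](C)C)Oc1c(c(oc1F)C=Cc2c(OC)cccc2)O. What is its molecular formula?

C16H19FNO4+

Heavy atoms from the SMILES: 16 C, 1 F, 1 N, 4 O.
Implicit hydrogens by atom environment:
  6 × C (aromatic): no H
  4 × C (aromatic): 1 H each → 4
  3 × C: 3 H each → 9
  2 × C: 1 H each → 2
  2 × O: no H
  1 × C: 2 H
  1 × F: no H
  1 × N (charge +1): 1 H
  1 × O: 1 H
  1 × O (aromatic): no H
  Total hydrogens = 19.
Net charge +1.
Molecular formula: C16H19FNO4+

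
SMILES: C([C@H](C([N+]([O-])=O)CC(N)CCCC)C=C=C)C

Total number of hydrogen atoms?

24

Hydrogens are implicit in SMILES; fill each atom to its normal valence:
  6 × C: 2 H each → 12
  4 × C: 1 H each → 4
  2 × C: 3 H each → 6
  1 × C: no H
  1 × N: 2 H
  1 × N (charge +1): no H
  1 × O: no H
  1 × O (charge -1): no H
  Total hydrogens = 24.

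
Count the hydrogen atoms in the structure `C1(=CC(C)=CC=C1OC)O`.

Hydrogens are implicit in SMILES; fill each atom to its normal valence:
  3 × C (aromatic): 1 H each → 3
  3 × C (aromatic): no H
  2 × C: 3 H each → 6
  1 × O: 1 H
  1 × O: no H
  Total hydrogens = 10.

10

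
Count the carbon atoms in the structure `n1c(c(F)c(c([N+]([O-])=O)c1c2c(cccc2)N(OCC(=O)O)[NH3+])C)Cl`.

The symbol for carbon appears 14 times in the SMILES. Lowercase c denotes aromatic carbon and counts toward C.

14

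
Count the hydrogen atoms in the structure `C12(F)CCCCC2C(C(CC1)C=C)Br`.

18

Hydrogens are implicit in SMILES; fill each atom to its normal valence:
  7 × C: 2 H each → 14
  4 × C: 1 H each → 4
  1 × Br: no H
  1 × C: no H
  1 × F: no H
  Total hydrogens = 18.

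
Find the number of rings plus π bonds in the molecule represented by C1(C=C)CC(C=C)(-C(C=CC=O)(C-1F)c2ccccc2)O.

9

Molecular formula from the SMILES: C18H19FO2.
DoU = (2C + 2 + N − H − X)/2 = (2·18 + 2 + 0 − 19 − 1)/2 = 18/2 = 9.
(Structurally: 2 ring(s) + 7 π bond(s) = 9.)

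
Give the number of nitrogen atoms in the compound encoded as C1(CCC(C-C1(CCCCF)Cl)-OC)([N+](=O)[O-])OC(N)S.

The symbol for nitrogen appears 2 times in the SMILES.

2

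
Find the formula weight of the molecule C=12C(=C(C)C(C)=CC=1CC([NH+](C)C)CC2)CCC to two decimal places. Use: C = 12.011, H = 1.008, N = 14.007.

246.42

Molecular formula: C17H28N+.
M = 17×12.011 + 28×1.008 + 1×14.007 = 246.42 g/mol.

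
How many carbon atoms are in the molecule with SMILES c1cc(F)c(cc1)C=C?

The symbol for carbon appears 8 times in the SMILES. Lowercase c denotes aromatic carbon and counts toward C.

8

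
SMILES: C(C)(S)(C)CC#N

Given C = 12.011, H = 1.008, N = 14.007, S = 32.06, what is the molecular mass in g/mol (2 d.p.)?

Molecular formula: C5H9NS.
M = 5×12.011 + 9×1.008 + 1×14.007 + 1×32.06 = 115.19 g/mol.

115.19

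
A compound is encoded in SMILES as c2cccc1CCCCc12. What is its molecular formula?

Heavy atoms from the SMILES: 10 C.
Implicit hydrogens by atom environment:
  4 × C: 2 H each → 8
  4 × C (aromatic): 1 H each → 4
  2 × C (aromatic): no H
  Total hydrogens = 12.
Molecular formula: C10H12

C10H12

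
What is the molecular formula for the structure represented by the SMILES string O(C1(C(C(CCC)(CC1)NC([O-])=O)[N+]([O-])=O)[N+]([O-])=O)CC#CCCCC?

Heavy atoms from the SMILES: 16 C, 3 N, 7 O.
Implicit hydrogens by atom environment:
  8 × C: 2 H each → 16
  5 × C: no H
  4 × O: no H
  3 × O (charge -1): no H
  2 × C: 3 H each → 6
  2 × N (charge +1): no H
  1 × C: 1 H
  1 × N: 1 H
  Total hydrogens = 24.
Net charge -1.
Molecular formula: C16H24N3O7-

C16H24N3O7-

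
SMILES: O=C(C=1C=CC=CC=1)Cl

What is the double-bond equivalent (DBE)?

Molecular formula from the SMILES: C7H5ClO.
DoU = (2C + 2 + N − H − X)/2 = (2·7 + 2 + 0 − 5 − 1)/2 = 10/2 = 5.
(Structurally: 1 ring(s) + 4 π bond(s) = 5.)

5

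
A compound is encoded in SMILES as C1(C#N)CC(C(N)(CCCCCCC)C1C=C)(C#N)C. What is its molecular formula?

C17H27N3

Heavy atoms from the SMILES: 17 C, 3 N.
Implicit hydrogens by atom environment:
  8 × C: 2 H each → 16
  4 × C: no H
  3 × C: 1 H each → 3
  2 × C: 3 H each → 6
  2 × N: no H
  1 × N: 2 H
  Total hydrogens = 27.
Molecular formula: C17H27N3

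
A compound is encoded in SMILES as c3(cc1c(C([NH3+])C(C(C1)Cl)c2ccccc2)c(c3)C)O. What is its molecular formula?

Heavy atoms from the SMILES: 17 C, 1 Cl, 1 N, 1 O.
Implicit hydrogens by atom environment:
  7 × C (aromatic): 1 H each → 7
  5 × C (aromatic): no H
  3 × C: 1 H each → 3
  1 × C: 3 H
  1 × C: 2 H
  1 × Cl: no H
  1 × N (charge +1): 3 H
  1 × O: 1 H
  Total hydrogens = 19.
Net charge +1.
Molecular formula: C17H19ClNO+

C17H19ClNO+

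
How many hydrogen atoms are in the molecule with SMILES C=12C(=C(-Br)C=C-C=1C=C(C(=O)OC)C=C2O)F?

Hydrogens are implicit in SMILES; fill each atom to its normal valence:
  6 × C (aromatic): no H
  4 × C (aromatic): 1 H each → 4
  2 × O: no H
  1 × Br: no H
  1 × C: 3 H
  1 × C: no H
  1 × F: no H
  1 × O: 1 H
  Total hydrogens = 8.

8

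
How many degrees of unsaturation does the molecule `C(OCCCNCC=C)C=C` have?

Molecular formula from the SMILES: C9H17NO.
DoU = (2C + 2 + N − H − X)/2 = (2·9 + 2 + 1 − 17 − 0)/2 = 4/2 = 2.
(Structurally: 0 ring(s) + 2 π bond(s) = 2.)

2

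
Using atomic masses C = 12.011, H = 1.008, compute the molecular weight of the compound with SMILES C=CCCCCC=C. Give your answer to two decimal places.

Molecular formula: C8H14.
M = 8×12.011 + 14×1.008 = 110.20 g/mol.

110.20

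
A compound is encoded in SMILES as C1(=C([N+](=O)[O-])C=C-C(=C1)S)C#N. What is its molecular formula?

C7H4N2O2S

Heavy atoms from the SMILES: 7 C, 2 N, 2 O, 1 S.
Implicit hydrogens by atom environment:
  3 × C (aromatic): 1 H each → 3
  3 × C (aromatic): no H
  1 × C: no H
  1 × N (charge +1): no H
  1 × N: no H
  1 × O: no H
  1 × O (charge -1): no H
  1 × S: 1 H
  Total hydrogens = 4.
Molecular formula: C7H4N2O2S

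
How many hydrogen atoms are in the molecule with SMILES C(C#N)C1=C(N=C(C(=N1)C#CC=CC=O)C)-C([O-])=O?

8

Hydrogens are implicit in SMILES; fill each atom to its normal valence:
  4 × C (aromatic): no H
  4 × C: no H
  3 × C: 1 H each → 3
  2 × N (aromatic): no H
  2 × O: no H
  1 × C: 3 H
  1 × C: 2 H
  1 × N: no H
  1 × O (charge -1): no H
  Total hydrogens = 8.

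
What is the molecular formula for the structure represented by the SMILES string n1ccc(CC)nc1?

Heavy atoms from the SMILES: 6 C, 2 N.
Implicit hydrogens by atom environment:
  3 × C (aromatic): 1 H each → 3
  2 × N (aromatic): no H
  1 × C: 3 H
  1 × C: 2 H
  1 × C (aromatic): no H
  Total hydrogens = 8.
Molecular formula: C6H8N2

C6H8N2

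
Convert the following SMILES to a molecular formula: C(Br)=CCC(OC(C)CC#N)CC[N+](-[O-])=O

C10H15BrN2O3

Heavy atoms from the SMILES: 1 Br, 10 C, 2 N, 3 O.
Implicit hydrogens by atom environment:
  4 × C: 2 H each → 8
  4 × C: 1 H each → 4
  2 × O: no H
  1 × Br: no H
  1 × C: 3 H
  1 × C: no H
  1 × N: no H
  1 × N (charge +1): no H
  1 × O (charge -1): no H
  Total hydrogens = 15.
Molecular formula: C10H15BrN2O3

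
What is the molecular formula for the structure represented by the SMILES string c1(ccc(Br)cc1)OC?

Heavy atoms from the SMILES: 1 Br, 7 C, 1 O.
Implicit hydrogens by atom environment:
  4 × C (aromatic): 1 H each → 4
  2 × C (aromatic): no H
  1 × Br: no H
  1 × C: 3 H
  1 × O: no H
  Total hydrogens = 7.
Molecular formula: C7H7BrO

C7H7BrO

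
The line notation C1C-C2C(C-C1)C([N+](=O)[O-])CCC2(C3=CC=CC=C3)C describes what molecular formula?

Heavy atoms from the SMILES: 17 C, 1 N, 2 O.
Implicit hydrogens by atom environment:
  6 × C: 2 H each → 12
  5 × C (aromatic): 1 H each → 5
  3 × C: 1 H each → 3
  1 × C: 3 H
  1 × C: no H
  1 × C (aromatic): no H
  1 × N (charge +1): no H
  1 × O: no H
  1 × O (charge -1): no H
  Total hydrogens = 23.
Molecular formula: C17H23NO2

C17H23NO2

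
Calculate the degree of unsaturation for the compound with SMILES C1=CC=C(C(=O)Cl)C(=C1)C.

Molecular formula from the SMILES: C8H7ClO.
DoU = (2C + 2 + N − H − X)/2 = (2·8 + 2 + 0 − 7 − 1)/2 = 10/2 = 5.
(Structurally: 1 ring(s) + 4 π bond(s) = 5.)

5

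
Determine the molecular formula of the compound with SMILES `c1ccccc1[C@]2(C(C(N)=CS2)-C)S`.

C11H13NS2

Heavy atoms from the SMILES: 11 C, 1 N, 2 S.
Implicit hydrogens by atom environment:
  5 × C (aromatic): 1 H each → 5
  2 × C: 1 H each → 2
  2 × C: no H
  1 × C: 3 H
  1 × C (aromatic): no H
  1 × N: 2 H
  1 × S: 1 H
  1 × S: no H
  Total hydrogens = 13.
Molecular formula: C11H13NS2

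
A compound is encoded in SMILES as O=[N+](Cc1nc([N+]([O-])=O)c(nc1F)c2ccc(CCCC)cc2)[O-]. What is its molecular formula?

C15H15FN4O4

Heavy atoms from the SMILES: 15 C, 1 F, 4 N, 4 O.
Implicit hydrogens by atom environment:
  6 × C (aromatic): no H
  4 × C: 2 H each → 8
  4 × C (aromatic): 1 H each → 4
  2 × N (aromatic): no H
  2 × N (charge +1): no H
  2 × O: no H
  2 × O (charge -1): no H
  1 × C: 3 H
  1 × F: no H
  Total hydrogens = 15.
Molecular formula: C15H15FN4O4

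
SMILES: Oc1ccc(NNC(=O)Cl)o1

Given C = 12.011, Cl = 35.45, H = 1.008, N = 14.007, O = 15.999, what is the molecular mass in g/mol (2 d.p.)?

Molecular formula: C5H5ClN2O3.
M = 5×12.011 + 1×35.45 + 5×1.008 + 2×14.007 + 3×15.999 = 176.56 g/mol.

176.56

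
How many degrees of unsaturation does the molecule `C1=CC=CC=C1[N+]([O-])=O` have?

Molecular formula from the SMILES: C6H5NO2.
DoU = (2C + 2 + N − H − X)/2 = (2·6 + 2 + 1 − 5 − 0)/2 = 10/2 = 5.
(Structurally: 1 ring(s) + 4 π bond(s) = 5.)

5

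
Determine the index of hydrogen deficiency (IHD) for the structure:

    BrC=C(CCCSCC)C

1

Molecular formula from the SMILES: C8H15BrS.
DoU = (2C + 2 + N − H − X)/2 = (2·8 + 2 + 0 − 15 − 1)/2 = 2/2 = 1.
(Structurally: 0 ring(s) + 1 π bond(s) = 1.)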